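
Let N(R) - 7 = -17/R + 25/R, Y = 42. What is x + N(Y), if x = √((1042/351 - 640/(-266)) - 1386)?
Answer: 151/21 + 2*I*√83577783471/15561 ≈ 7.1905 + 37.157*I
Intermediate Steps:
N(R) = 7 + 8/R (N(R) = 7 + (-17/R + 25/R) = 7 + 8/R)
x = 2*I*√83577783471/15561 (x = √((1042*(1/351) - 640*(-1/266)) - 1386) = √((1042/351 + 320/133) - 1386) = √(250906/46683 - 1386) = √(-64451732/46683) = 2*I*√83577783471/15561 ≈ 37.157*I)
x + N(Y) = 2*I*√83577783471/15561 + (7 + 8/42) = 2*I*√83577783471/15561 + (7 + 8*(1/42)) = 2*I*√83577783471/15561 + (7 + 4/21) = 2*I*√83577783471/15561 + 151/21 = 151/21 + 2*I*√83577783471/15561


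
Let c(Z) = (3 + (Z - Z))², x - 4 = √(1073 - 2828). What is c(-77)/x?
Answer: 36/1771 - 27*I*√195/1771 ≈ 0.020328 - 0.21289*I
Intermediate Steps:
x = 4 + 3*I*√195 (x = 4 + √(1073 - 2828) = 4 + √(-1755) = 4 + 3*I*√195 ≈ 4.0 + 41.893*I)
c(Z) = 9 (c(Z) = (3 + 0)² = 3² = 9)
c(-77)/x = 9/(4 + 3*I*√195)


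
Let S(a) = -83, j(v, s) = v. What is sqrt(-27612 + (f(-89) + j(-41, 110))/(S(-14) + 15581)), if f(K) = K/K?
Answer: 4*I*sqrt(11514013518)/2583 ≈ 166.17*I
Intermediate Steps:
f(K) = 1
sqrt(-27612 + (f(-89) + j(-41, 110))/(S(-14) + 15581)) = sqrt(-27612 + (1 - 41)/(-83 + 15581)) = sqrt(-27612 - 40/15498) = sqrt(-27612 - 40*1/15498) = sqrt(-27612 - 20/7749) = sqrt(-213965408/7749) = 4*I*sqrt(11514013518)/2583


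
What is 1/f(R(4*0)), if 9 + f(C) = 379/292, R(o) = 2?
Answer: -292/2249 ≈ -0.12984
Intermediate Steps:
f(C) = -2249/292 (f(C) = -9 + 379/292 = -2249/292)
1/f(R(4*0)) = 1/(-2249/292) = -292/2249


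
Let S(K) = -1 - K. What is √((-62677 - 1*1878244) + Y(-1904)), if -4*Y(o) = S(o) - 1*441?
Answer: 9*I*√95866/2 ≈ 1393.3*I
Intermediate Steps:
Y(o) = 221/2 + o/4 (Y(o) = -((-1 - o) - 1*441)/4 = -((-1 - o) - 441)/4 = -(-442 - o)/4 = 221/2 + o/4)
√((-62677 - 1*1878244) + Y(-1904)) = √((-62677 - 1*1878244) + (221/2 + (¼)*(-1904))) = √((-62677 - 1878244) + (221/2 - 476)) = √(-1940921 - 731/2) = √(-3882573/2) = 9*I*√95866/2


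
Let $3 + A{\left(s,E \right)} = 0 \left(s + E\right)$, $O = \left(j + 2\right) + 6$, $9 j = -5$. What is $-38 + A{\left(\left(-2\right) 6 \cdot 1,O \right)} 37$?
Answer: $-149$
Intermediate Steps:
$j = - \frac{5}{9}$ ($j = \frac{1}{9} \left(-5\right) = - \frac{5}{9} \approx -0.55556$)
$O = \frac{67}{9}$ ($O = \left(- \frac{5}{9} + 2\right) + 6 = \frac{13}{9} + 6 = \frac{67}{9} \approx 7.4444$)
$A{\left(s,E \right)} = -3$ ($A{\left(s,E \right)} = -3 + 0 \left(s + E\right) = -3 + 0 \left(E + s\right) = -3 + 0 = -3$)
$-38 + A{\left(\left(-2\right) 6 \cdot 1,O \right)} 37 = -38 - 111 = -149$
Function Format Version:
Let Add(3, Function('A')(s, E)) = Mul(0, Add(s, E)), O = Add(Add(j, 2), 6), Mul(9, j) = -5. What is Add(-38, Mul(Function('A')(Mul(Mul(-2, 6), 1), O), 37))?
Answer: -149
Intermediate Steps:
j = Rational(-5, 9) (j = Mul(Rational(1, 9), -5) = Rational(-5, 9) ≈ -0.55556)
O = Rational(67, 9) (O = Add(Add(Rational(-5, 9), 2), 6) = Add(Rational(13, 9), 6) = Rational(67, 9) ≈ 7.4444)
Function('A')(s, E) = -3 (Function('A')(s, E) = Add(-3, Mul(0, Add(s, E))) = Add(-3, Mul(0, Add(E, s))) = Add(-3, 0) = -3)
Add(-38, Mul(Function('A')(Mul(Mul(-2, 6), 1), O), 37)) = Add(-38, Mul(-3, 37)) = Add(-38, -111) = -149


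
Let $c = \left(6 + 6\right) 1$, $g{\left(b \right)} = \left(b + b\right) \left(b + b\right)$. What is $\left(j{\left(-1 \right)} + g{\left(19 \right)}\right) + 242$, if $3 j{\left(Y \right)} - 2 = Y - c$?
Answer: $\frac{5047}{3} \approx 1682.3$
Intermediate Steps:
$g{\left(b \right)} = 4 b^{2}$ ($g{\left(b \right)} = 2 b 2 b = 4 b^{2}$)
$c = 12$ ($c = 12 \cdot 1 = 12$)
$j{\left(Y \right)} = - \frac{10}{3} + \frac{Y}{3}$ ($j{\left(Y \right)} = \frac{2}{3} + \frac{Y - 12}{3} = \frac{2}{3} + \frac{-12 + Y}{3} = \frac{2}{3} + \left(-4 + \frac{Y}{3}\right) = - \frac{10}{3} + \frac{Y}{3}$)
$\left(j{\left(-1 \right)} + g{\left(19 \right)}\right) + 242 = \left(\left(- \frac{10}{3} + \frac{1}{3} \left(-1\right)\right) + 4 \cdot 19^{2}\right) + 242 = \left(\left(- \frac{10}{3} - \frac{1}{3}\right) + 4 \cdot 361\right) + 242 = \left(- \frac{11}{3} + 1444\right) + 242 = \frac{4321}{3} + 242 = \frac{5047}{3}$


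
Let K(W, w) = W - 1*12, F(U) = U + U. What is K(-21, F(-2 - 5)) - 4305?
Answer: -4338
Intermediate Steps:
F(U) = 2*U
K(W, w) = -12 + W (K(W, w) = W - 12 = -12 + W)
K(-21, F(-2 - 5)) - 4305 = (-12 - 21) - 4305 = -33 - 4305 = -4338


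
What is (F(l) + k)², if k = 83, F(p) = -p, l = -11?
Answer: 8836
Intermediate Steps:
(F(l) + k)² = (-1*(-11) + 83)² = (11 + 83)² = 94² = 8836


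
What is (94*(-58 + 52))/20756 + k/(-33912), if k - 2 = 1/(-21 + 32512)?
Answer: -51898634153/1905806911896 ≈ -0.027232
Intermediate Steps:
k = 64983/32491 (k = 2 + 1/(-21 + 32512) = 2 + 1/32491 = 64983/32491 ≈ 2.0000)
(94*(-58 + 52))/20756 + k/(-33912) = (94*(-58 + 52))/20756 + (64983/32491)/(-33912) = (94*(-6))*(1/20756) + (64983/32491)*(-1/33912) = -564*1/20756 - 21661/367278264 = -141/5189 - 21661/367278264 = -51898634153/1905806911896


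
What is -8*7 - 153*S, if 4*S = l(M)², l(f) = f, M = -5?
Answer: -4049/4 ≈ -1012.3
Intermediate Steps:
S = 25/4 (S = (¼)*(-5)² = (¼)*25 = 25/4 ≈ 6.2500)
-8*7 - 153*S = -8*7 - 153*25/4 = -56 - 3825/4 = -4049/4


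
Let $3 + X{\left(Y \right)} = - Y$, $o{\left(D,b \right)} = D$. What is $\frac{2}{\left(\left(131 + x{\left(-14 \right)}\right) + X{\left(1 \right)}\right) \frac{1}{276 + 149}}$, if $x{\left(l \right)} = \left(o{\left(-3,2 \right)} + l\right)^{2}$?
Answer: $\frac{425}{208} \approx 2.0433$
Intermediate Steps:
$X{\left(Y \right)} = -3 - Y$
$x{\left(l \right)} = \left(-3 + l\right)^{2}$
$\frac{2}{\left(\left(131 + x{\left(-14 \right)}\right) + X{\left(1 \right)}\right) \frac{1}{276 + 149}} = \frac{2}{\left(\left(131 + \left(-3 - 14\right)^{2}\right) - 4\right) \frac{1}{276 + 149}} = \frac{2}{\left(\left(131 + \left(-17\right)^{2}\right) - 4\right) \frac{1}{425}} = \frac{2}{\left(\left(131 + 289\right) - 4\right) \frac{1}{425}} = \frac{2}{\left(420 - 4\right) \frac{1}{425}} = \frac{2}{416 \cdot \frac{1}{425}} = \frac{2}{\frac{416}{425}} = 2 \cdot \frac{425}{416} = \frac{425}{208}$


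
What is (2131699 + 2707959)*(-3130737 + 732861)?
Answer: -11604899766408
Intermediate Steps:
(2131699 + 2707959)*(-3130737 + 732861) = 4839658*(-2397876) = -11604899766408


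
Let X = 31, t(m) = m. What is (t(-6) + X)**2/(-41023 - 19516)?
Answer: -625/60539 ≈ -0.010324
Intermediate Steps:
(t(-6) + X)**2/(-41023 - 19516) = (-6 + 31)**2/(-41023 - 19516) = 25**2/(-60539) = 625*(-1/60539) = -625/60539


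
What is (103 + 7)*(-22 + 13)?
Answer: -990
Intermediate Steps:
(103 + 7)*(-22 + 13) = 110*(-9) = -990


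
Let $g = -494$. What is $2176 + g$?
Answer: $1682$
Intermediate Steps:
$2176 + g = 2176 - 494 = 1682$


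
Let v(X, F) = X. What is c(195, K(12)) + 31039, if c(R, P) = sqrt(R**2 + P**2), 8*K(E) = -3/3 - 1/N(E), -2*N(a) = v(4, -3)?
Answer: 31039 + sqrt(9734401)/16 ≈ 31234.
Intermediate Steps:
N(a) = -2 (N(a) = -1/2*4 = -2)
K(E) = -1/16 (K(E) = (-3/3 - 1/(-2))/8 = (-3*1/3 - 1*(-1/2))/8 = (-1 + 1/2)/8 = (1/8)*(-1/2) = -1/16)
c(R, P) = sqrt(P**2 + R**2)
c(195, K(12)) + 31039 = sqrt((-1/16)**2 + 195**2) + 31039 = sqrt(1/256 + 38025) + 31039 = sqrt(9734401/256) + 31039 = sqrt(9734401)/16 + 31039 = 31039 + sqrt(9734401)/16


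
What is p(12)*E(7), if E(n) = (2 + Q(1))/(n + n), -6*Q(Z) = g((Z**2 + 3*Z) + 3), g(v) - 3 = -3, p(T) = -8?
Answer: -8/7 ≈ -1.1429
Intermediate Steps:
g(v) = 0 (g(v) = 3 - 3 = 0)
Q(Z) = 0 (Q(Z) = -1/6*0 = 0)
E(n) = 1/n (E(n) = (2 + 0)/(n + n) = 2/((2*n)) = 2*(1/(2*n)) = 1/n)
p(12)*E(7) = -8/7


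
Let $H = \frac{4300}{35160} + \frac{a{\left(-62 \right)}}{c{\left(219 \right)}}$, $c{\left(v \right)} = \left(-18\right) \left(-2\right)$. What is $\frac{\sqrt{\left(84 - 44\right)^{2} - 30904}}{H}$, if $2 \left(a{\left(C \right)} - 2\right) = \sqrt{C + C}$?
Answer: $\frac{63288 \sqrt{814}}{- 1876 i + 293 \sqrt{31}} \approx 476.59 + 548.06 i$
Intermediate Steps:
$c{\left(v \right)} = 36$
$a{\left(C \right)} = 2 + \frac{\sqrt{2} \sqrt{C}}{2}$ ($a{\left(C \right)} = 2 + \frac{\sqrt{C + C}}{2} = 2 + \frac{\sqrt{2 C}}{2} = 2 + \frac{\sqrt{2} \sqrt{C}}{2}$)
$H = \frac{469}{2637} + \frac{i \sqrt{31}}{36}$ ($H = \frac{4300}{35160} + \frac{2 + \frac{\sqrt{2} \sqrt{-62}}{2}}{36} = 4300 \cdot \frac{1}{35160} + \left(2 + \frac{\sqrt{2} i \sqrt{62}}{2}\right) \frac{1}{36} = \frac{215}{1758} + \left(2 + i \sqrt{31}\right) \frac{1}{36} = \frac{215}{1758} + \left(\frac{1}{18} + \frac{i \sqrt{31}}{36}\right) = \frac{469}{2637} + \frac{i \sqrt{31}}{36} \approx 0.17785 + 0.15466 i$)
$\frac{\sqrt{\left(84 - 44\right)^{2} - 30904}}{H} = \frac{\sqrt{\left(84 - 44\right)^{2} - 30904}}{\frac{469}{2637} + \frac{i \sqrt{31}}{36}} = \frac{\sqrt{40^{2} - 30904}}{\frac{469}{2637} + \frac{i \sqrt{31}}{36}} = \frac{\sqrt{1600 - 30904}}{\frac{469}{2637} + \frac{i \sqrt{31}}{36}} = \frac{\sqrt{-29304}}{\frac{469}{2637} + \frac{i \sqrt{31}}{36}} = \frac{6 i \sqrt{814}}{\frac{469}{2637} + \frac{i \sqrt{31}}{36}}$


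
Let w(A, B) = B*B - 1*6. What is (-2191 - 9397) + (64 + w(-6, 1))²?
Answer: -8107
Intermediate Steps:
w(A, B) = -6 + B² (w(A, B) = B² - 6 = -6 + B²)
(-2191 - 9397) + (64 + w(-6, 1))² = (-2191 - 9397) + (64 + (-6 + 1²))² = -11588 + (64 + (-6 + 1))² = -11588 + (64 - 5)² = -11588 + 59² = -11588 + 3481 = -8107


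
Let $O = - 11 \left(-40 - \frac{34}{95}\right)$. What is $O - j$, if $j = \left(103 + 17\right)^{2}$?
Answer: $- \frac{1325826}{95} \approx -13956.0$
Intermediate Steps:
$j = 14400$ ($j = 120^{2} = 14400$)
$O = \frac{42174}{95}$ ($O = - 11 \left(-40 - \frac{34}{95}\right) = \left(-11\right) \left(- \frac{3834}{95}\right) = \frac{42174}{95} \approx 443.94$)
$O - j = \frac{42174}{95} - 14400 = - \frac{1325826}{95}$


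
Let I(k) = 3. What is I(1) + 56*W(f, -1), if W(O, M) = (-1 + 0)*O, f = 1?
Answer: -53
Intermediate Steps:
W(O, M) = -O
I(1) + 56*W(f, -1) = 3 + 56*(-1*1) = 3 + 56*(-1) = 3 - 56 = -53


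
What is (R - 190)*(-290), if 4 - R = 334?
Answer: 150800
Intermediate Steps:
R = -330 (R = 4 - 1*334 = 4 - 334 = -330)
(R - 190)*(-290) = (-330 - 190)*(-290) = -520*(-290) = 150800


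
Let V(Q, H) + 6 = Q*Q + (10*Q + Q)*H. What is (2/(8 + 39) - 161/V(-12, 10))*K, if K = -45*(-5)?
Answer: 744825/18518 ≈ 40.222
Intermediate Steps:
V(Q, H) = -6 + Q² + 11*H*Q (V(Q, H) = -6 + (Q*Q + (10*Q + Q)*H) = -6 + (Q² + (11*Q)*H) = -6 + (Q² + 11*H*Q) = -6 + Q² + 11*H*Q)
K = 225
(2/(8 + 39) - 161/V(-12, 10))*K = (2/(8 + 39) - 161/(-6 + (-12)² + 11*10*(-12)))*225 = (2/47 - 161/(-6 + 144 - 1320))*225 = (2*(1/47) - 161/(-1182))*225 = (2/47 - 161*(-1/1182))*225 = (2/47 + 161/1182)*225 = (9931/55554)*225 = 744825/18518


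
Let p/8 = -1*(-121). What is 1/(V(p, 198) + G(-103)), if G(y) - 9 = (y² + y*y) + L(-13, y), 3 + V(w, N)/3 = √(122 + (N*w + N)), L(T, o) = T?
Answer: 21205/447924169 - 156*√71/447924169 ≈ 4.4406e-5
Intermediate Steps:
p = 968 (p = 8*(-1*(-121)) = 8*121 = 968)
V(w, N) = -9 + 3*√(122 + N + N*w) (V(w, N) = -9 + 3*√(122 + (N*w + N)) = -9 + 3*√(122 + (N + N*w)) = -9 + 3*√(122 + N + N*w))
G(y) = -4 + 2*y² (G(y) = 9 + ((y² + y*y) - 13) = 9 + ((y² + y²) - 13) = 9 + (2*y² - 13) = 9 + (-13 + 2*y²) = -4 + 2*y²)
1/(V(p, 198) + G(-103)) = 1/((-9 + 3*√(122 + 198 + 198*968)) + (-4 + 2*(-103)²)) = 1/((-9 + 3*√(122 + 198 + 191664)) + (-4 + 2*10609)) = 1/((-9 + 3*√191984) + (-4 + 21218)) = 1/((-9 + 3*(52*√71)) + 21214) = 1/((-9 + 156*√71) + 21214) = 1/(21205 + 156*√71)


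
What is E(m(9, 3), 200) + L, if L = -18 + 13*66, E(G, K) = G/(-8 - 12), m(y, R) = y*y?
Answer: 16719/20 ≈ 835.95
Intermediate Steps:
m(y, R) = y²
E(G, K) = -G/20 (E(G, K) = G/(-20) = G*(-1/20) = -G/20)
L = 840 (L = -18 + 858 = 840)
E(m(9, 3), 200) + L = -1/20*9² + 840 = -1/20*81 + 840 = -81/20 + 840 = 16719/20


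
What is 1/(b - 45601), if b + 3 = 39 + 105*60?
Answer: -1/39265 ≈ -2.5468e-5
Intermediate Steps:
b = 6336 (b = -3 + (39 + 105*60) = -3 + (39 + 6300) = -3 + 6339 = 6336)
1/(b - 45601) = 1/(6336 - 45601) = 1/(-39265) = -1/39265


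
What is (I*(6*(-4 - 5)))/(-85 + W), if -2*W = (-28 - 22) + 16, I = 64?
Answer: 864/17 ≈ 50.824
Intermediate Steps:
W = 17 (W = -((-28 - 22) + 16)/2 = -(-50 + 16)/2 = -½*(-34) = 17)
(I*(6*(-4 - 5)))/(-85 + W) = (64*(6*(-4 - 5)))/(-85 + 17) = (64*(6*(-9)))/(-68) = (64*(-54))*(-1/68) = -3456*(-1/68) = 864/17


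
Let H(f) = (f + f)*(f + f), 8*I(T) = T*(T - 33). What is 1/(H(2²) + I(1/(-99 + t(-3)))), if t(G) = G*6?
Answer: 54756/3506315 ≈ 0.015616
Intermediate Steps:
t(G) = 6*G
I(T) = T*(-33 + T)/8 (I(T) = (T*(T - 33))/8 = (T*(-33 + T))/8 = T*(-33 + T)/8)
H(f) = 4*f² (H(f) = (2*f)*(2*f) = 4*f²)
1/(H(2²) + I(1/(-99 + t(-3)))) = 1/(4*(2²)² + (-33 + 1/(-99 + 6*(-3)))/(8*(-99 + 6*(-3)))) = 1/(4*4² + (-33 + 1/(-99 - 18))/(8*(-99 - 18))) = 1/(4*16 + (⅛)*(-33 + 1/(-117))/(-117)) = 1/(64 + (⅛)*(-1/117)*(-33 - 1/117)) = 1/(64 + (⅛)*(-1/117)*(-3862/117)) = 1/(64 + 1931/54756) = 1/(3506315/54756) = 54756/3506315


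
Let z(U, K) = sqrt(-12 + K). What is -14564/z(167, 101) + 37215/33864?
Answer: 12405/11288 - 14564*sqrt(89)/89 ≈ -1542.7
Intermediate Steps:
-14564/z(167, 101) + 37215/33864 = -14564/sqrt(-12 + 101) + 37215/33864 = -14564*sqrt(89)/89 + 37215*(1/33864) = -14564*sqrt(89)/89 + 12405/11288 = 12405/11288 - 14564*sqrt(89)/89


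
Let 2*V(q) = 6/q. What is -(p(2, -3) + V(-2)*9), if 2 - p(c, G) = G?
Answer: 17/2 ≈ 8.5000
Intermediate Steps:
V(q) = 3/q (V(q) = (6/q)/2 = 3/q)
p(c, G) = 2 - G
-(p(2, -3) + V(-2)*9) = -((2 - 1*(-3)) + (3/(-2))*9) = -((2 + 3) + (3*(-½))*9) = -(5 - 3/2*9) = -(5 - 27/2) = -1*(-17/2) = 17/2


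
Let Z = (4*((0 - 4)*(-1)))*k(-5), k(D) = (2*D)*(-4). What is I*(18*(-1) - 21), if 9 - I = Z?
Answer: 24609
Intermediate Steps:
k(D) = -8*D
Z = 640 (Z = (4*((0 - 4)*(-1)))*(-8*(-5)) = (4*(-4*(-1)))*40 = (4*4)*40 = 16*40 = 640)
I = -631 (I = 9 - 1*640 = 9 - 640 = -631)
I*(18*(-1) - 21) = -631*(18*(-1) - 21) = -631*(-18 - 21) = -631*(-39) = 24609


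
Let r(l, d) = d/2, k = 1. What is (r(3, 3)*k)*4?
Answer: 6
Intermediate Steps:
r(l, d) = d/2 (r(l, d) = d*(1/2) = d/2)
(r(3, 3)*k)*4 = (((1/2)*3)*1)*4 = ((3/2)*1)*4 = (3/2)*4 = 6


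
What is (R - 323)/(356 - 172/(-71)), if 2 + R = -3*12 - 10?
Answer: -26341/25448 ≈ -1.0351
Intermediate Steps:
R = -48 (R = -2 + (-3*12 - 10) = -2 + (-36 - 10) = -2 - 46 = -48)
(R - 323)/(356 - 172/(-71)) = (-48 - 323)/(356 - 172/(-71)) = -371/(356 - 172*(-1/71)) = -371/(356 + 172/71) = -371/25448/71 = -371*71/25448 = -26341/25448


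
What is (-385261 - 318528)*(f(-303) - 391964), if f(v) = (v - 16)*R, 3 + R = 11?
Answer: 277656021124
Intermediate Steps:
R = 8 (R = -3 + 11 = 8)
f(v) = -128 + 8*v (f(v) = (v - 16)*8 = (-16 + v)*8 = -128 + 8*v)
(-385261 - 318528)*(f(-303) - 391964) = (-385261 - 318528)*((-128 + 8*(-303)) - 391964) = -703789*((-128 - 2424) - 391964) = -703789*(-2552 - 391964) = -703789*(-394516) = 277656021124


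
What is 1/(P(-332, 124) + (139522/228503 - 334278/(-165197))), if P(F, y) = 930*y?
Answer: 37748010091/4353199955835788 ≈ 8.6713e-6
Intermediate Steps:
1/(P(-332, 124) + (139522/228503 - 334278/(-165197))) = 1/(930*124 + (139522/228503 - 334278/(-165197))) = 1/(115320 + (139522*(1/228503) - 334278*(-1/165197))) = 1/(115320 + (139522/228503 + 334278/165197)) = 1/(115320 + 99432141668/37748010091) = 1/(4353199955835788/37748010091) = 37748010091/4353199955835788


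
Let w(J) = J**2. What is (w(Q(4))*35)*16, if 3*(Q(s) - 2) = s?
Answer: 56000/9 ≈ 6222.2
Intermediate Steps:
Q(s) = 2 + s/3
(w(Q(4))*35)*16 = ((2 + (1/3)*4)**2*35)*16 = ((2 + 4/3)**2*35)*16 = ((10/3)**2*35)*16 = ((100/9)*35)*16 = (3500/9)*16 = 56000/9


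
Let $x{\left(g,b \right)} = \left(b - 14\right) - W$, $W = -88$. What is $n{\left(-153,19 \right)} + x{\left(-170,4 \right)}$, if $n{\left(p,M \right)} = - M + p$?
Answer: $-94$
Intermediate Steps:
$x{\left(g,b \right)} = 74 + b$ ($x{\left(g,b \right)} = \left(b - 14\right) - -88 = \left(b - 14\right) + 88 = \left(-14 + b\right) + 88 = 74 + b$)
$n{\left(p,M \right)} = p - M$
$n{\left(-153,19 \right)} + x{\left(-170,4 \right)} = \left(-153 - 19\right) + \left(74 + 4\right) = \left(-153 - 19\right) + 78 = -172 + 78 = -94$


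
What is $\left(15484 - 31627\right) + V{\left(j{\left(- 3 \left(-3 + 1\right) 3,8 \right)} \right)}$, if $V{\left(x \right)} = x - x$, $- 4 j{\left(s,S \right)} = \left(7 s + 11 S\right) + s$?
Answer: $-16143$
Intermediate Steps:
$j{\left(s,S \right)} = - 2 s - \frac{11 S}{4}$ ($j{\left(s,S \right)} = - \frac{\left(7 s + 11 S\right) + s}{4} = - \frac{8 s + 11 S}{4} = - 2 s - \frac{11 S}{4}$)
$V{\left(x \right)} = 0$
$\left(15484 - 31627\right) + V{\left(j{\left(- 3 \left(-3 + 1\right) 3,8 \right)} \right)} = \left(15484 - 31627\right) + 0 = -16143 + 0 = -16143$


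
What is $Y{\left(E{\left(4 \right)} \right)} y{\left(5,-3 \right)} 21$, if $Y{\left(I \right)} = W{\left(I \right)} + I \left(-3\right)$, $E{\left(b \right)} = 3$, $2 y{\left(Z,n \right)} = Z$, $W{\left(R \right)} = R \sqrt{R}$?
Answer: $- \frac{945}{2} + \frac{315 \sqrt{3}}{2} \approx -199.7$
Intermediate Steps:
$W{\left(R \right)} = R^{\frac{3}{2}}$
$y{\left(Z,n \right)} = \frac{Z}{2}$
$Y{\left(I \right)} = I^{\frac{3}{2}} - 3 I$ ($Y{\left(I \right)} = I^{\frac{3}{2}} + I \left(-3\right) = I^{\frac{3}{2}} - 3 I$)
$Y{\left(E{\left(4 \right)} \right)} y{\left(5,-3 \right)} 21 = \left(3^{\frac{3}{2}} - 9\right) \frac{1}{2} \cdot 5 \cdot 21 = \left(3 \sqrt{3} - 9\right) \frac{5}{2} \cdot 21 = \left(-9 + 3 \sqrt{3}\right) \frac{5}{2} \cdot 21 = \left(- \frac{45}{2} + \frac{15 \sqrt{3}}{2}\right) 21 = - \frac{945}{2} + \frac{315 \sqrt{3}}{2}$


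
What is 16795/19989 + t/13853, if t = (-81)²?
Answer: 363808964/276907617 ≈ 1.3138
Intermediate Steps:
t = 6561
16795/19989 + t/13853 = 16795/19989 + 6561/13853 = 363808964/276907617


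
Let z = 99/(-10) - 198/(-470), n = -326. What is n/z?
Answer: 30644/891 ≈ 34.393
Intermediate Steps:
z = -891/94 (z = 99*(-⅒) - 198*(-1/470) = -99/10 + 99/235 = -891/94 ≈ -9.4787)
n/z = -326/(-891/94) = -326*(-94/891) = 30644/891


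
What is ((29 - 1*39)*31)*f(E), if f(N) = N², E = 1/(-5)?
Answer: -62/5 ≈ -12.400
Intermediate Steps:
E = -⅕ ≈ -0.20000
((29 - 1*39)*31)*f(E) = ((29 - 1*39)*31)*(-⅕)² = ((29 - 39)*31)*(1/25) = -10*31*(1/25) = -310*1/25 = -62/5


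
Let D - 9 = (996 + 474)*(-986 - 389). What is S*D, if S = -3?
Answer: 6063723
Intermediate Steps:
D = -2021241 (D = 9 + (996 + 474)*(-986 - 389) = 9 + 1470*(-1375) = 9 - 2021250 = -2021241)
S*D = -3*(-2021241) = 6063723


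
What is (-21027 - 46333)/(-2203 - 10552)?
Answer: 13472/2551 ≈ 5.2811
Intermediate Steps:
(-21027 - 46333)/(-2203 - 10552) = -67360/(-12755) = -67360*(-1/12755) = 13472/2551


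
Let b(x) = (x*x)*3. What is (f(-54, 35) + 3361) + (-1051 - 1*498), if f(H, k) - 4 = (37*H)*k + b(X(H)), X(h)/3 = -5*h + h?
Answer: 1191598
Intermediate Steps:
X(h) = -12*h (X(h) = 3*(-5*h + h) = 3*(-4*h) = -12*h)
b(x) = 3*x**2 (b(x) = x**2*3 = 3*x**2)
f(H, k) = 4 + 432*H**2 + 37*H*k (f(H, k) = 4 + ((37*H)*k + 3*(-12*H)**2) = 4 + (37*H*k + 3*(144*H**2)) = 4 + (37*H*k + 432*H**2) = 4 + (432*H**2 + 37*H*k) = 4 + 432*H**2 + 37*H*k)
(f(-54, 35) + 3361) + (-1051 - 1*498) = ((4 + 432*(-54)**2 + 37*(-54)*35) + 3361) + (-1051 - 1*498) = ((4 + 432*2916 - 69930) + 3361) + (-1051 - 498) = ((4 + 1259712 - 69930) + 3361) - 1549 = (1189786 + 3361) - 1549 = 1193147 - 1549 = 1191598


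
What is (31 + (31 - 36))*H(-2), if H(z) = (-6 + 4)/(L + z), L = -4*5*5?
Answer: 26/51 ≈ 0.50980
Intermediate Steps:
L = -100 (L = -20*5 = -100)
H(z) = -2/(-100 + z) (H(z) = (-6 + 4)/(-100 + z) = -2/(-100 + z))
(31 + (31 - 36))*H(-2) = (31 + (31 - 36))*(-2/(-100 - 2)) = (31 - 5)*(-2/(-102)) = 26*(-2*(-1/102)) = 26*(1/51) = 26/51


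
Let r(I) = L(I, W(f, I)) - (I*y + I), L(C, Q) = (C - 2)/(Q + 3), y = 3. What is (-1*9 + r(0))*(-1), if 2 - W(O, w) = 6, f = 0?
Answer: 7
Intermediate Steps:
W(O, w) = -4 (W(O, w) = 2 - 1*6 = 2 - 6 = -4)
L(C, Q) = (-2 + C)/(3 + Q)
r(I) = 2 - 5*I (r(I) = (-2 + I)/(3 - 4) - (I*3 + I) = (-2 + I)/(-1) - (3*I + I) = -(-2 + I) - 4*I = (2 - I) - 4*I = 2 - 5*I)
(-1*9 + r(0))*(-1) = (-1*9 + (2 - 5*0))*(-1) = (-9 + (2 + 0))*(-1) = (-9 + 2)*(-1) = -7*(-1) = 7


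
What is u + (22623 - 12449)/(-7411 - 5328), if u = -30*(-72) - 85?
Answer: 26423251/12739 ≈ 2074.2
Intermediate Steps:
u = 2075 (u = 2160 - 85 = 2075)
u + (22623 - 12449)/(-7411 - 5328) = 2075 + (22623 - 12449)/(-7411 - 5328) = 2075 + 10174/(-12739) = 2075 + 10174*(-1/12739) = 2075 - 10174/12739 = 26423251/12739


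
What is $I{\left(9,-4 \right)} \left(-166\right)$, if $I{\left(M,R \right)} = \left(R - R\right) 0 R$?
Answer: $0$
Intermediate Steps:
$I{\left(M,R \right)} = 0$ ($I{\left(M,R \right)} = 0 \cdot 0 R = 0 R = 0$)
$I{\left(9,-4 \right)} \left(-166\right) = 0 \left(-166\right) = 0$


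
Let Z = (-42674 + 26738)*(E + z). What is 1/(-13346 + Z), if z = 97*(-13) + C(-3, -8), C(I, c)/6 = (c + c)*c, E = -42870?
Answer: 1/691019422 ≈ 1.4471e-9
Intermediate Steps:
C(I, c) = 12*c² (C(I, c) = 6*((c + c)*c) = 6*((2*c)*c) = 6*(2*c²) = 12*c²)
z = -493 (z = 97*(-13) + 12*(-8)² = -1261 + 12*64 = -1261 + 768 = -493)
Z = 691032768 (Z = (-42674 + 26738)*(-42870 - 493) = -15936*(-43363) = 691032768)
1/(-13346 + Z) = 1/(-13346 + 691032768) = 1/691019422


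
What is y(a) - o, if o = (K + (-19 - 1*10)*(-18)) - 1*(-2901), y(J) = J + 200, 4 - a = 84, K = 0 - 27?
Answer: -3276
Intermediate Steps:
K = -27
a = -80 (a = 4 - 1*84 = 4 - 84 = -80)
y(J) = 200 + J
o = 3396 (o = (-27 + (-19 - 1*10)*(-18)) - 1*(-2901) = (-27 + (-19 - 10)*(-18)) + 2901 = (-27 - 29*(-18)) + 2901 = (-27 + 522) + 2901 = 495 + 2901 = 3396)
y(a) - o = (200 - 80) - 1*3396 = 120 - 3396 = -3276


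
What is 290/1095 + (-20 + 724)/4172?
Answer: 99038/228417 ≈ 0.43358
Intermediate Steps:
290/1095 + (-20 + 724)/4172 = 290*(1/1095) + 704*(1/4172) = 58/219 + 176/1043 = 99038/228417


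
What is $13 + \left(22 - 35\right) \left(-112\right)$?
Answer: $1469$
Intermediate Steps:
$13 + \left(22 - 35\right) \left(-112\right) = 13 - -1456 = 13 + 1456 = 1469$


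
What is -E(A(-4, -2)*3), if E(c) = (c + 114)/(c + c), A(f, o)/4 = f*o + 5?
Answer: -45/52 ≈ -0.86539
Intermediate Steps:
A(f, o) = 20 + 4*f*o (A(f, o) = 4*(f*o + 5) = 4*(5 + f*o) = 20 + 4*f*o)
E(c) = (114 + c)/(2*c) (E(c) = (114 + c)/((2*c)) = (114 + c)*(1/(2*c)) = (114 + c)/(2*c))
-E(A(-4, -2)*3) = -(114 + (20 + 4*(-4)*(-2))*3)/(2*((20 + 4*(-4)*(-2))*3)) = -(114 + (20 + 32)*3)/(2*((20 + 32)*3)) = -(114 + 52*3)/(2*(52*3)) = -(114 + 156)/(2*156) = -270/(2*156) = -1*45/52 = -45/52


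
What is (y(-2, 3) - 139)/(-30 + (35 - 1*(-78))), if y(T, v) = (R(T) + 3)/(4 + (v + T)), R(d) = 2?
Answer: -138/83 ≈ -1.6627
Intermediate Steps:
y(T, v) = 5/(4 + T + v) (y(T, v) = (2 + 3)/(4 + (v + T)) = 5/(4 + (T + v)) = 5/(4 + T + v))
(y(-2, 3) - 139)/(-30 + (35 - 1*(-78))) = (5/(4 - 2 + 3) - 139)/(-30 + (35 - 1*(-78))) = (5/5 - 139)/(-30 + (35 + 78)) = (5*(1/5) - 139)/(-30 + 113) = (1 - 139)/83 = -138*1/83 = -138/83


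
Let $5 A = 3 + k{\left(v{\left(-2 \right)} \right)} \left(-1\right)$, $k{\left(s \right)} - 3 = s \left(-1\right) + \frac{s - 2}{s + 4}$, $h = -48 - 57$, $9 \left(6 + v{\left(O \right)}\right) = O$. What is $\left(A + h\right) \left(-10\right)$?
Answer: $\frac{48143}{45} \approx 1069.8$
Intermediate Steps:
$v{\left(O \right)} = -6 + \frac{O}{9}$
$h = -105$ ($h = -48 - 57 = -105$)
$k{\left(s \right)} = 3 - s + \frac{-2 + s}{4 + s}$ ($k{\left(s \right)} = 3 + \left(s \left(-1\right) + \frac{s - 2}{s + 4}\right) = 3 - \left(s - \frac{-2 + s}{4 + s}\right) = 3 - s + \frac{-2 + s}{4 + s}$)
$A = - \frac{893}{450}$ ($A = \frac{3 + \frac{10 - \left(-6 + \frac{1}{9} \left(-2\right)\right)^{2}}{4 + \left(-6 + \frac{1}{9} \left(-2\right)\right)} \left(-1\right)}{5} = \frac{3 + \frac{10 - \left(-6 - \frac{2}{9}\right)^{2}}{4 - \frac{56}{9}} \left(-1\right)}{5} = \frac{3 + \frac{10 - \left(- \frac{56}{9}\right)^{2}}{4 - \frac{56}{9}} \left(-1\right)}{5} = \frac{3 + \frac{10 - \frac{3136}{81}}{- \frac{20}{9}} \left(-1\right)}{5} = \frac{3 + - \frac{9 \left(10 - \frac{3136}{81}\right)}{20} \left(-1\right)}{5} = \frac{3 + \left(- \frac{9}{20}\right) \left(- \frac{2326}{81}\right) \left(-1\right)}{5} = \frac{3 + \frac{1163}{90} \left(-1\right)}{5} = \frac{3 - \frac{1163}{90}}{5} = \frac{1}{5} \left(- \frac{893}{90}\right) = - \frac{893}{450} \approx -1.9844$)
$\left(A + h\right) \left(-10\right) = \left(- \frac{893}{450} - 105\right) \left(-10\right) = \left(- \frac{48143}{450}\right) \left(-10\right) = \frac{48143}{45}$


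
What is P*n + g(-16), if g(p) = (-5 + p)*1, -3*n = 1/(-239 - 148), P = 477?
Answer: -2656/129 ≈ -20.589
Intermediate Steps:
n = 1/1161 (n = -1/(3*(-239 - 148)) = -1/3/(-387) = -1/3*(-1/387) = 1/1161 ≈ 0.00086133)
g(p) = -5 + p
P*n + g(-16) = 477*(1/1161) + (-5 - 16) = 53/129 - 21 = -2656/129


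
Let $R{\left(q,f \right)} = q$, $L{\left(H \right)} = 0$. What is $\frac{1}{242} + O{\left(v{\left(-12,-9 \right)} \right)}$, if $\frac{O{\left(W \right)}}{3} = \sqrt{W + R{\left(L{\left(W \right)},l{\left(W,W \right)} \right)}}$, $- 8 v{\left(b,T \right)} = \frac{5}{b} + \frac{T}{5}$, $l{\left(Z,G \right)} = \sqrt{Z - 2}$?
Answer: $\frac{1}{242} + \frac{\sqrt{3990}}{40} \approx 1.5833$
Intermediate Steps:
$l{\left(Z,G \right)} = \sqrt{-2 + Z}$
$v{\left(b,T \right)} = - \frac{5}{8 b} - \frac{T}{40}$ ($v{\left(b,T \right)} = - \frac{\frac{5}{b} + \frac{T}{5}}{8} = - \frac{5}{8 b} - \frac{T}{40}$)
$O{\left(W \right)} = 3 \sqrt{W}$ ($O{\left(W \right)} = 3 \sqrt{W + 0} = 3 \sqrt{W}$)
$\frac{1}{242} + O{\left(v{\left(-12,-9 \right)} \right)} = \frac{1}{242} + 3 \sqrt{\frac{-25 - \left(-9\right) \left(-12\right)}{40 \left(-12\right)}} = \frac{1}{242} + 3 \sqrt{\frac{1}{40} \left(- \frac{1}{12}\right) \left(-25 - 108\right)} = \frac{1}{242} + 3 \sqrt{\frac{1}{40} \left(- \frac{1}{12}\right) \left(-133\right)} = \frac{1}{242} + 3 \sqrt{\frac{133}{480}} = \frac{1}{242} + 3 \frac{\sqrt{3990}}{120} = \frac{1}{242} + \frac{\sqrt{3990}}{40}$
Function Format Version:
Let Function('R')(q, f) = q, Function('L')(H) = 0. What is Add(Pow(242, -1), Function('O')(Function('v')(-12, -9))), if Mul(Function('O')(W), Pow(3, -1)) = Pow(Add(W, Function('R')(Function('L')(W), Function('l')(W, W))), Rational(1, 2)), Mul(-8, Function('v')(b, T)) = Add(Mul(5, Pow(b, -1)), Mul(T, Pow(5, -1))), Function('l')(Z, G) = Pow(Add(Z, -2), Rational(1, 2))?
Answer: Add(Rational(1, 242), Mul(Rational(1, 40), Pow(3990, Rational(1, 2)))) ≈ 1.5833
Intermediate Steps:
Function('l')(Z, G) = Pow(Add(-2, Z), Rational(1, 2))
Function('v')(b, T) = Add(Mul(Rational(-5, 8), Pow(b, -1)), Mul(Rational(-1, 40), T)) (Function('v')(b, T) = Mul(Rational(-1, 8), Add(Mul(5, Pow(b, -1)), Mul(T, Pow(5, -1)))) = Mul(Rational(-1, 8), Add(Mul(5, Pow(b, -1)), Mul(T, Rational(1, 5)))) = Mul(Rational(-1, 8), Add(Mul(5, Pow(b, -1)), Mul(Rational(1, 5), T))) = Add(Mul(Rational(-5, 8), Pow(b, -1)), Mul(Rational(-1, 40), T)))
Function('O')(W) = Mul(3, Pow(W, Rational(1, 2))) (Function('O')(W) = Mul(3, Pow(Add(W, 0), Rational(1, 2))) = Mul(3, Pow(W, Rational(1, 2))))
Add(Pow(242, -1), Function('O')(Function('v')(-12, -9))) = Add(Pow(242, -1), Mul(3, Pow(Mul(Rational(1, 40), Pow(-12, -1), Add(-25, Mul(-1, -9, -12))), Rational(1, 2)))) = Add(Rational(1, 242), Mul(3, Pow(Mul(Rational(1, 40), Rational(-1, 12), Add(-25, -108)), Rational(1, 2)))) = Add(Rational(1, 242), Mul(3, Pow(Mul(Rational(1, 40), Rational(-1, 12), -133), Rational(1, 2)))) = Add(Rational(1, 242), Mul(3, Pow(Rational(133, 480), Rational(1, 2)))) = Add(Rational(1, 242), Mul(3, Mul(Rational(1, 120), Pow(3990, Rational(1, 2))))) = Add(Rational(1, 242), Mul(Rational(1, 40), Pow(3990, Rational(1, 2))))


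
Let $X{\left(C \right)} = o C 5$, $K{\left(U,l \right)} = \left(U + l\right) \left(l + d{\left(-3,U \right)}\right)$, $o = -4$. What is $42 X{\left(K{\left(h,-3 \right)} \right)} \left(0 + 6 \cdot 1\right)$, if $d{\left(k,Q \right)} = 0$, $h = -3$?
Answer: $-90720$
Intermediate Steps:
$K{\left(U,l \right)} = l \left(U + l\right)$ ($K{\left(U,l \right)} = \left(U + l\right) \left(l + 0\right) = \left(U + l\right) l = l \left(U + l\right)$)
$X{\left(C \right)} = - 20 C$ ($X{\left(C \right)} = - 4 C 5 = - 20 C$)
$42 X{\left(K{\left(h,-3 \right)} \right)} \left(0 + 6 \cdot 1\right) = 42 \left(- 20 \left(- 3 \left(-3 - 3\right)\right)\right) \left(0 + 6 \cdot 1\right) = 42 \left(- 20 \left(\left(-3\right) \left(-6\right)\right)\right) \left(0 + 6\right) = 42 \left(\left(-20\right) 18\right) 6 = 42 \left(-360\right) 6 = \left(-15120\right) 6 = -90720$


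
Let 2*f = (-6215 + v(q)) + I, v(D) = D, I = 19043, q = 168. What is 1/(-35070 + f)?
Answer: -1/28572 ≈ -3.4999e-5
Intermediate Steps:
f = 6498 (f = ((-6215 + 168) + 19043)/2 = (-6047 + 19043)/2 = (1/2)*12996 = 6498)
1/(-35070 + f) = 1/(-35070 + 6498) = 1/(-28572) = -1/28572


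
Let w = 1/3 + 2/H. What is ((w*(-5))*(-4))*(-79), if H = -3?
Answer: 1580/3 ≈ 526.67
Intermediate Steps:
w = -⅓ (w = 1/3 + 2/(-3) = 1*(⅓) + 2*(-⅓) = ⅓ - ⅔ = -⅓ ≈ -0.33333)
((w*(-5))*(-4))*(-79) = (-⅓*(-5)*(-4))*(-79) = ((5/3)*(-4))*(-79) = -20/3*(-79) = 1580/3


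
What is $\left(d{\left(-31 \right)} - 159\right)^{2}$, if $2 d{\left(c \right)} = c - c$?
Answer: $25281$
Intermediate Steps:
$d{\left(c \right)} = 0$ ($d{\left(c \right)} = \frac{c - c}{2} = \frac{1}{2} \cdot 0 = 0$)
$\left(d{\left(-31 \right)} - 159\right)^{2} = \left(0 - 159\right)^{2} = \left(-159\right)^{2} = 25281$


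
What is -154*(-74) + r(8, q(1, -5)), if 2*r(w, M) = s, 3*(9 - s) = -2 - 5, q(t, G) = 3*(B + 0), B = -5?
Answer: 34205/3 ≈ 11402.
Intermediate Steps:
q(t, G) = -15 (q(t, G) = 3*(-5 + 0) = 3*(-5) = -15)
s = 34/3 (s = 9 - (-2 - 5)/3 = 9 - ⅓*(-7) = 9 + 7/3 = 34/3 ≈ 11.333)
r(w, M) = 17/3 (r(w, M) = (½)*(34/3) = 17/3)
-154*(-74) + r(8, q(1, -5)) = -154*(-74) + 17/3 = 11396 + 17/3 = 34205/3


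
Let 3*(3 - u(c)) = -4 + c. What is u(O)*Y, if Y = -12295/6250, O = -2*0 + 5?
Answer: -9836/1875 ≈ -5.2459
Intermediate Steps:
O = 5 (O = 0 + 5 = 5)
u(c) = 13/3 - c/3 (u(c) = 3 - (-4 + c)/3 = 3 + (4/3 - c/3) = 13/3 - c/3)
Y = -2459/1250 (Y = -12295*1/6250 = -2459/1250 ≈ -1.9672)
u(O)*Y = (13/3 - 1/3*5)*(-2459/1250) = (13/3 - 5/3)*(-2459/1250) = (8/3)*(-2459/1250) = -9836/1875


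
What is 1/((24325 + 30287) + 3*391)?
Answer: 1/55785 ≈ 1.7926e-5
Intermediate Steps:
1/((24325 + 30287) + 3*391) = 1/(54612 + 1173) = 1/55785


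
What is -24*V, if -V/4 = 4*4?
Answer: 1536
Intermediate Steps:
V = -64 (V = -16*4 = -4*16 = -64)
-24*V = -24*(-64) = 1536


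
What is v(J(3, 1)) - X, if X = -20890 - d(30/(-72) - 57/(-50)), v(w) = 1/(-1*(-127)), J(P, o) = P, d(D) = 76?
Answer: 2662683/127 ≈ 20966.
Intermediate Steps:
v(w) = 1/127
X = -20966 (X = -20890 - 1*76 = -20890 - 76 = -20966)
v(J(3, 1)) - X = 1/127 - 1*(-20966) = 1/127 + 20966 = 2662683/127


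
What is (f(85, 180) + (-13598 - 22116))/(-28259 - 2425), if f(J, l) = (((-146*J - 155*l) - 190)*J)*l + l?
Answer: 309842767/15342 ≈ 20196.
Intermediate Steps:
f(J, l) = l + J*l*(-190 - 155*l - 146*J) (f(J, l) = (((-155*l - 146*J) - 190)*J)*l + l = ((-190 - 155*l - 146*J)*J)*l + l = (J*(-190 - 155*l - 146*J))*l + l = J*l*(-190 - 155*l - 146*J) + l = l + J*l*(-190 - 155*l - 146*J))
(f(85, 180) + (-13598 - 22116))/(-28259 - 2425) = (180*(1 - 190*85 - 146*85² - 155*85*180) + (-13598 - 22116))/(-28259 - 2425) = (180*(1 - 16150 - 146*7225 - 2371500) - 35714)/(-30684) = (180*(1 - 16150 - 1054850 - 2371500) - 35714)*(-1/30684) = (180*(-3442499) - 35714)*(-1/30684) = (-619649820 - 35714)*(-1/30684) = -619685534*(-1/30684) = 309842767/15342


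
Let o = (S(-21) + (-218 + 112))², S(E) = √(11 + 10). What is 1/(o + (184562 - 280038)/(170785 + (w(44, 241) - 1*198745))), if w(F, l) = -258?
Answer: 2241535643859/25052669741887057 + 42201542772*√21/25052669741887057 ≈ 9.7192e-5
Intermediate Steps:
S(E) = √21
o = (-106 + √21)² (o = (√21 + (-218 + 112))² = (√21 - 106)² = (-106 + √21)² ≈ 10286.)
1/(o + (184562 - 280038)/(170785 + (w(44, 241) - 1*198745))) = 1/((106 - √21)² + (184562 - 280038)/(170785 + (-258 - 1*198745))) = 1/((106 - √21)² - 95476/(170785 + (-258 - 198745))) = 1/((106 - √21)² - 95476/(170785 - 199003)) = 1/((106 - √21)² - 95476/(-28218)) = 1/((106 - √21)² - 95476*(-1/28218)) = 1/((106 - √21)² + 47738/14109) = 1/(47738/14109 + (106 - √21)²)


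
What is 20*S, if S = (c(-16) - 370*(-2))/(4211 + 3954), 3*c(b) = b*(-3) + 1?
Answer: 9076/4899 ≈ 1.8526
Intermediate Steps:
c(b) = 1/3 - b (c(b) = (b*(-3) + 1)/3 = (-3*b + 1)/3 = (1 - 3*b)/3 = 1/3 - b)
S = 2269/24495 (S = ((1/3 - 1*(-16)) - 370*(-2))/(4211 + 3954) = ((1/3 + 16) + 740)/8165 = (49/3 + 740)*(1/8165) = (2269/3)*(1/8165) = 2269/24495 ≈ 0.092631)
20*S = 20*(2269/24495) = 9076/4899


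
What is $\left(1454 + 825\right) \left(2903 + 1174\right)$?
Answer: $9291483$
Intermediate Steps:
$\left(1454 + 825\right) \left(2903 + 1174\right) = 2279 \cdot 4077 = 9291483$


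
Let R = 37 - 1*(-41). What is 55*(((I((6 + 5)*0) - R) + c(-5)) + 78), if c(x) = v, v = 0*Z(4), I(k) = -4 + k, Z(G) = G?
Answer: -220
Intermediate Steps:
R = 78 (R = 37 + 41 = 78)
v = 0 (v = 0*4 = 0)
c(x) = 0
55*(((I((6 + 5)*0) - R) + c(-5)) + 78) = 55*((((-4 + (6 + 5)*0) - 1*78) + 0) + 78) = 55*((((-4 + 11*0) - 78) + 0) + 78) = 55*((((-4 + 0) - 78) + 0) + 78) = 55*(((-4 - 78) + 0) + 78) = 55*((-82 + 0) + 78) = 55*(-82 + 78) = 55*(-4) = -220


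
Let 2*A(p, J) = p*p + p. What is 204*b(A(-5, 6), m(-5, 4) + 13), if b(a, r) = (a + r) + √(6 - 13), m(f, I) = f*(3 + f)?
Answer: 6732 + 204*I*√7 ≈ 6732.0 + 539.73*I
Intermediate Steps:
A(p, J) = p/2 + p²/2 (A(p, J) = (p*p + p)/2 = (p² + p)/2 = (p + p²)/2 = p/2 + p²/2)
b(a, r) = a + r + I*√7 (b(a, r) = (a + r) + √(-7) = (a + r) + I*√7 = a + r + I*√7)
204*b(A(-5, 6), m(-5, 4) + 13) = 204*((½)*(-5)*(1 - 5) + (-5*(3 - 5) + 13) + I*√7) = 204*((½)*(-5)*(-4) + (-5*(-2) + 13) + I*√7) = 204*(10 + (10 + 13) + I*√7) = 204*(10 + 23 + I*√7) = 204*(33 + I*√7) = 6732 + 204*I*√7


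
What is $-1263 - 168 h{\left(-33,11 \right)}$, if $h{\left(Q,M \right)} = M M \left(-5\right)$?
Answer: $100377$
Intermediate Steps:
$h{\left(Q,M \right)} = - 5 M^{2}$ ($h{\left(Q,M \right)} = M^{2} \left(-5\right) = - 5 M^{2}$)
$-1263 - 168 h{\left(-33,11 \right)} = -1263 - 168 \left(- 5 \cdot 11^{2}\right) = -1263 - 168 \left(\left(-5\right) 121\right) = -1263 - -101640 = -1263 + 101640 = 100377$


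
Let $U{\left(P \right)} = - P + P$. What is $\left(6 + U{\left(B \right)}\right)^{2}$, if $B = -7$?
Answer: $36$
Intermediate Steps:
$U{\left(P \right)} = 0$
$\left(6 + U{\left(B \right)}\right)^{2} = \left(6 + 0\right)^{2} = 6^{2} = 36$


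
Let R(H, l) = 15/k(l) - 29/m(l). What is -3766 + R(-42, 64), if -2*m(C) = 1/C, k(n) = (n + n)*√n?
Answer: -55281/1024 ≈ -53.985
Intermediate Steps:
k(n) = 2*n^(3/2) (k(n) = (2*n)*√n = 2*n^(3/2))
m(C) = -1/(2*C)
R(H, l) = 58*l + 15/(2*l^(3/2)) (R(H, l) = 15/((2*l^(3/2))) - 29*(-2*l) = 15*(1/(2*l^(3/2))) - (-58)*l = 15/(2*l^(3/2)) + 58*l = 58*l + 15/(2*l^(3/2)))
-3766 + R(-42, 64) = -3766 + (58*64 + 15/(2*64^(3/2))) = -3766 + (3712 + (15/2)*(1/512)) = -3766 + (3712 + 15/1024) = -3766 + 3801103/1024 = -55281/1024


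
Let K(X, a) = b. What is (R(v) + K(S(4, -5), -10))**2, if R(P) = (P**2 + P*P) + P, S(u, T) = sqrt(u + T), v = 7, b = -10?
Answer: 9025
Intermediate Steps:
S(u, T) = sqrt(T + u)
R(P) = P + 2*P**2 (R(P) = (P**2 + P**2) + P = 2*P**2 + P = P + 2*P**2)
K(X, a) = -10
(R(v) + K(S(4, -5), -10))**2 = (7*(1 + 2*7) - 10)**2 = (7*(1 + 14) - 10)**2 = (7*15 - 10)**2 = (105 - 10)**2 = 95**2 = 9025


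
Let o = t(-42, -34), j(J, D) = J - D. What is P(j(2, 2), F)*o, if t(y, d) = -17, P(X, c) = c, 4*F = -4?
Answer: 17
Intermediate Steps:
F = -1 (F = (1/4)*(-4) = -1)
o = -17
P(j(2, 2), F)*o = -1*(-17) = 17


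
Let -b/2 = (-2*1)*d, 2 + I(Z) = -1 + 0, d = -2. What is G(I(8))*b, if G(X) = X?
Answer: 24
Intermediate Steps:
I(Z) = -3 (I(Z) = -2 + (-1 + 0) = -2 - 1 = -3)
b = -8 (b = -2*(-2*1)*(-2) = -(-4)*(-2) = -2*4 = -8)
G(I(8))*b = -3*(-8) = 24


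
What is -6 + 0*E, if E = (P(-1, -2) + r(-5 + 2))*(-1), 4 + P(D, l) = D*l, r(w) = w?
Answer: -6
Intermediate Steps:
P(D, l) = -4 + D*l
E = 5 (E = ((-4 - 1*(-2)) + (-5 + 2))*(-1) = ((-4 + 2) - 3)*(-1) = (-2 - 3)*(-1) = -5*(-1) = 5)
-6 + 0*E = -6 + 0*5 = -6 + 0 = -6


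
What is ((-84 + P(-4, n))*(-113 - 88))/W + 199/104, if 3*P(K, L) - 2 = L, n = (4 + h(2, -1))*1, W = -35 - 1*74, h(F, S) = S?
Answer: -1699405/11336 ≈ -149.91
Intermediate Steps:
W = -109 (W = -35 - 74 = -109)
n = 3 (n = (4 - 1)*1 = 3*1 = 3)
P(K, L) = ⅔ + L/3
((-84 + P(-4, n))*(-113 - 88))/W + 199/104 = ((-84 + (⅔ + (⅓)*3))*(-113 - 88))/(-109) + 199/104 = ((-84 + (⅔ + 1))*(-201))*(-1/109) + 199*(1/104) = ((-84 + 5/3)*(-201))*(-1/109) + 199/104 = -247/3*(-201)*(-1/109) + 199/104 = 16549*(-1/109) + 199/104 = -16549/109 + 199/104 = -1699405/11336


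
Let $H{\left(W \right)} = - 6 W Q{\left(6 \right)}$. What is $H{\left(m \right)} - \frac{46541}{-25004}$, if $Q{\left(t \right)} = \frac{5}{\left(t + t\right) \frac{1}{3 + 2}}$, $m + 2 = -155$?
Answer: $\frac{49116891}{25004} \approx 1964.4$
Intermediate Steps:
$m = -157$ ($m = -2 - 155 = -157$)
$Q{\left(t \right)} = \frac{25}{2 t}$ ($Q{\left(t \right)} = \frac{5}{2 t \frac{1}{5}} = \frac{5}{\frac{2}{5} t} = 5 \frac{5}{2 t} = \frac{25}{2 t}$)
$H{\left(W \right)} = - \frac{25 W}{2}$ ($H{\left(W \right)} = - 6 W \frac{25}{2 \cdot 6} = - 6 W \frac{25}{2} \cdot \frac{1}{6} = - 6 W \frac{25}{12} = - \frac{25 W}{2}$)
$H{\left(m \right)} - \frac{46541}{-25004} = \left(- \frac{25}{2}\right) \left(-157\right) - \frac{46541}{-25004} = \frac{3925}{2} - 46541 \left(- \frac{1}{25004}\right) = \frac{3925}{2} - - \frac{46541}{25004} = \frac{3925}{2} + \frac{46541}{25004} = \frac{49116891}{25004}$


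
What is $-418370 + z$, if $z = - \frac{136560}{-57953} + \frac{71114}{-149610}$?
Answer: $- \frac{1813698660675071}{4335174165} \approx -4.1837 \cdot 10^{5}$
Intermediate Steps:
$z = \frac{8154735979}{4335174165}$ ($z = \left(-136560\right) \left(- \frac{1}{57953}\right) + 71114 \left(- \frac{1}{149610}\right) = \frac{136560}{57953} - \frac{35557}{74805} = \frac{8154735979}{4335174165} \approx 1.8811$)
$-418370 + z = -418370 + \frac{8154735979}{4335174165} = - \frac{1813698660675071}{4335174165}$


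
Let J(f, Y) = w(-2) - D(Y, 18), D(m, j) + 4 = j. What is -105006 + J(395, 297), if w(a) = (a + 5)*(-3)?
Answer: -105029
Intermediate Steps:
w(a) = -15 - 3*a (w(a) = (5 + a)*(-3) = -15 - 3*a)
D(m, j) = -4 + j
J(f, Y) = -23 (J(f, Y) = (-15 - 3*(-2)) - (-4 + 18) = (-15 + 6) - 1*14 = -9 - 14 = -23)
-105006 + J(395, 297) = -105006 - 23 = -105029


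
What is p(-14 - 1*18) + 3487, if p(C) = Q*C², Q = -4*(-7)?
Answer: 32159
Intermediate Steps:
Q = 28
p(C) = 28*C²
p(-14 - 1*18) + 3487 = 28*(-14 - 1*18)² + 3487 = 28*(-14 - 18)² + 3487 = 28*(-32)² + 3487 = 28*1024 + 3487 = 28672 + 3487 = 32159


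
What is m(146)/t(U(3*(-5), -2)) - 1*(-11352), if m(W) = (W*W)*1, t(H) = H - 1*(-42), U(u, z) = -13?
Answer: 350524/29 ≈ 12087.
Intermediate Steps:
t(H) = 42 + H (t(H) = H + 42 = 42 + H)
m(W) = W² (m(W) = W²*1 = W²)
m(146)/t(U(3*(-5), -2)) - 1*(-11352) = 146²/(42 - 13) - 1*(-11352) = 21316/29 + 11352 = 350524/29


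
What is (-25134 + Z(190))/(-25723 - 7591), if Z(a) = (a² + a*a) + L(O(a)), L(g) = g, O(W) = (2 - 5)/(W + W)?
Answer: -17885077/12659320 ≈ -1.4128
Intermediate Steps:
O(W) = -3/(2*W) (O(W) = -3*1/(2*W) = -3/(2*W))
Z(a) = 2*a² - 3/(2*a) (Z(a) = (a² + a*a) - 3/(2*a) = (a² + a²) - 3/(2*a) = 2*a² - 3/(2*a))
(-25134 + Z(190))/(-25723 - 7591) = (-25134 + (½)*(-3 + 4*190³)/190)/(-25723 - 7591) = (-25134 + (½)*(1/190)*(-3 + 4*6859000))/(-33314) = (-25134 + (½)*(1/190)*(-3 + 27436000))*(-1/33314) = (-25134 + (½)*(1/190)*27435997)*(-1/33314) = (-25134 + 27435997/380)*(-1/33314) = (17885077/380)*(-1/33314) = -17885077/12659320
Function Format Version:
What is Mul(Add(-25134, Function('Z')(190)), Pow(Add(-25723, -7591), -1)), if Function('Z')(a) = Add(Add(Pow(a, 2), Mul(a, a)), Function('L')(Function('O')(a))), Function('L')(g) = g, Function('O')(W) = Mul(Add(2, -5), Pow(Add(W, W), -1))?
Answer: Rational(-17885077, 12659320) ≈ -1.4128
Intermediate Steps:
Function('O')(W) = Mul(Rational(-3, 2), Pow(W, -1)) (Function('O')(W) = Mul(-3, Pow(Mul(2, W), -1)) = Mul(-3, Mul(Rational(1, 2), Pow(W, -1))) = Mul(Rational(-3, 2), Pow(W, -1)))
Function('Z')(a) = Add(Mul(2, Pow(a, 2)), Mul(Rational(-3, 2), Pow(a, -1))) (Function('Z')(a) = Add(Add(Pow(a, 2), Mul(a, a)), Mul(Rational(-3, 2), Pow(a, -1))) = Add(Add(Pow(a, 2), Pow(a, 2)), Mul(Rational(-3, 2), Pow(a, -1))) = Add(Mul(2, Pow(a, 2)), Mul(Rational(-3, 2), Pow(a, -1))))
Mul(Add(-25134, Function('Z')(190)), Pow(Add(-25723, -7591), -1)) = Mul(Add(-25134, Mul(Rational(1, 2), Pow(190, -1), Add(-3, Mul(4, Pow(190, 3))))), Pow(Add(-25723, -7591), -1)) = Mul(Add(-25134, Mul(Rational(1, 2), Rational(1, 190), Add(-3, Mul(4, 6859000)))), Pow(-33314, -1)) = Mul(Add(-25134, Mul(Rational(1, 2), Rational(1, 190), Add(-3, 27436000))), Rational(-1, 33314)) = Mul(Add(-25134, Mul(Rational(1, 2), Rational(1, 190), 27435997)), Rational(-1, 33314)) = Mul(Add(-25134, Rational(27435997, 380)), Rational(-1, 33314)) = Mul(Rational(17885077, 380), Rational(-1, 33314)) = Rational(-17885077, 12659320)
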